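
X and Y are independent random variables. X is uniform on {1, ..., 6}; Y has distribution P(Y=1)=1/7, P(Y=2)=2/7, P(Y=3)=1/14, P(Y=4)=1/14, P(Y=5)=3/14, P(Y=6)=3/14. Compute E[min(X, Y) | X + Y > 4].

P(X + Y > 4) = 23/28.
Summing min(X,Y)·P(x,y) over outcomes with X + Y > 4 gives 193/84.
E[min(X, Y) | X + Y > 4] = (193/84) / (23/28) = 193/69.

193/69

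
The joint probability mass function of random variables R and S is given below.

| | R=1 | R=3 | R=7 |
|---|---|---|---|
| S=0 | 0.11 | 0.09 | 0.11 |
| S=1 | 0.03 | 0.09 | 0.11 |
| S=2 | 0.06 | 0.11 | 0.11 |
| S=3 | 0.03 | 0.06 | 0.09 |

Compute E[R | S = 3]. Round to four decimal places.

P(S = 3) = 0.18.
Summing R·P(R=x,S=y) over the conditioning event gives 0.84.
E[R | S = 3] = (0.84) / (0.18) = 4.6667.

4.6667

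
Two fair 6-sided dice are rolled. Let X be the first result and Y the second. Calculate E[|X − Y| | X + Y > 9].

1

Outcomes with X + Y > 9: (4,6), (5,5), (5,6), (6,4), (6,5), (6,6), each with probability 1/36.
E[|X − Y| | X + Y > 9] = (2 + 0 + 1 + 2 + 1 + 0) / 6 = 1.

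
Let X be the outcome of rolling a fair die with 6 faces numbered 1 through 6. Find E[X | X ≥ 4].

Given X ≥ 4, X is equally likely to be any of {4, 5, 6}.
E[X | X ≥ 4] = (4 + 5 + 6) / 3 = 5.

5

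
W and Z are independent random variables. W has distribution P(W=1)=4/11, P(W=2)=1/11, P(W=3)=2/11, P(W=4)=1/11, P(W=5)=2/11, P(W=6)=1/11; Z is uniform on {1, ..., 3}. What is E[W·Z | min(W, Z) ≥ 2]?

P(min(W, Z) ≥ 2) = 14/33.
Summing WZ·P(x,y) over outcomes with min(W, Z) ≥ 2 gives 140/33.
E[W·Z | min(W, Z) ≥ 2] = (140/33) / (14/33) = 10.

10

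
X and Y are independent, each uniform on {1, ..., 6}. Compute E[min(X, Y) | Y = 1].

1

P(Y = 1) = 1/6.
Summing min(X,Y)·P(x,y) over outcomes with Y = 1 gives 1/6.
E[min(X, Y) | Y = 1] = (1/6) / (1/6) = 1.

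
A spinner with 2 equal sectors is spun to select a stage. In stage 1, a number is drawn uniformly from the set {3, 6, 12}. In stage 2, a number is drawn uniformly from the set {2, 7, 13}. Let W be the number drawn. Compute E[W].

E[W | stage 1] = (3+6+12)/3 = 7.
E[W | stage 2] = (2+7+13)/3 = 22/3.
E[W] = (1/2)·(7) + (1/2)·(22/3) = 43/6.

43/6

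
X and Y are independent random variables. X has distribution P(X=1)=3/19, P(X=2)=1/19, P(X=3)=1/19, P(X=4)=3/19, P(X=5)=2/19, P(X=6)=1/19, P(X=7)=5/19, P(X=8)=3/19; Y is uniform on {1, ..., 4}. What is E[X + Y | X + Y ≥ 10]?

P(X + Y ≥ 10) = 5/19.
Summing (X+Y)·P(x,y) over outcomes with X + Y ≥ 10 gives 107/38.
E[X + Y | X + Y ≥ 10] = (107/38) / (5/19) = 107/10.

107/10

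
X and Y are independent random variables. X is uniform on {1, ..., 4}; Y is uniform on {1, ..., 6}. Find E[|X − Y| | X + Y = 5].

2

Outcomes with X + Y = 5: (1,4), (2,3), (3,2), (4,1), each with probability 1/24.
E[|X − Y| | X + Y = 5] = (3 + 1 + 1 + 3) / 4 = 2.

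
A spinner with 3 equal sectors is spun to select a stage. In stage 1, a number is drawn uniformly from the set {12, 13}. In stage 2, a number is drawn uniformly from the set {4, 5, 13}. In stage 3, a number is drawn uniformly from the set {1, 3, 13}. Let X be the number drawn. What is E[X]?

E[X | stage 1] = (12+13)/2 = 25/2.
E[X | stage 2] = (4+5+13)/3 = 22/3.
E[X | stage 3] = (1+3+13)/3 = 17/3.
E[X] = (1/3)·(25/2) + (1/3)·(22/3) + (1/3)·(17/3) = 17/2.

17/2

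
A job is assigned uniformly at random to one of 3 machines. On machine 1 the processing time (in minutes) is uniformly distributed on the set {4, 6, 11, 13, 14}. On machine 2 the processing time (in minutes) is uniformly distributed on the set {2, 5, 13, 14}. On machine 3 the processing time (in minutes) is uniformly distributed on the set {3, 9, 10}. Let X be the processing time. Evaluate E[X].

E[X | machine 1] = (4+6+11+13+14)/5 = 48/5.
E[X | machine 2] = (2+5+13+14)/4 = 17/2.
E[X | machine 3] = (3+9+10)/3 = 22/3.
E[X] = (1/3)·(48/5) + (1/3)·(17/2) + (1/3)·(22/3) = 763/90.

763/90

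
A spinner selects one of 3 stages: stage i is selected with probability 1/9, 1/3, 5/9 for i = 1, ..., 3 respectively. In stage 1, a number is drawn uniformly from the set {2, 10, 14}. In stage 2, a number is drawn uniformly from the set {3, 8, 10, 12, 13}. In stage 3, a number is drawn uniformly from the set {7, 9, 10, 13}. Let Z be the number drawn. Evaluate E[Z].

5101/540

E[Z | stage 1] = (2+10+14)/3 = 26/3.
E[Z | stage 2] = (3+8+10+12+13)/5 = 46/5.
E[Z | stage 3] = (7+9+10+13)/4 = 39/4.
By the law of total expectation,
E[Z] = (1/9)·(26/3) + (1/3)·(46/5) + (5/9)·(39/4) = 5101/540.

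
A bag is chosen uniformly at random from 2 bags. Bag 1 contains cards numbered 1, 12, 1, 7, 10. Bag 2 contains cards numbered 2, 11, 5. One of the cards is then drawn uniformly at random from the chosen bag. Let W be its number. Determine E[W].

E[W | bag 1] = (1+12+1+7+10)/5 = 31/5.
E[W | bag 2] = (2+11+5)/3 = 6.
By the law of total expectation,
E[W] = (1/2)·(31/5) + (1/2)·(6) = 61/10.

61/10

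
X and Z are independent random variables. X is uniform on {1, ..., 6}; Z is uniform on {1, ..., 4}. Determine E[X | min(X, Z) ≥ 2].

4

P(min(X, Z) ≥ 2) = 5/8.
Summing X·P(x,y) over outcomes with min(X, Z) ≥ 2 gives 5/2.
E[X | min(X, Z) ≥ 2] = (5/2) / (5/8) = 4.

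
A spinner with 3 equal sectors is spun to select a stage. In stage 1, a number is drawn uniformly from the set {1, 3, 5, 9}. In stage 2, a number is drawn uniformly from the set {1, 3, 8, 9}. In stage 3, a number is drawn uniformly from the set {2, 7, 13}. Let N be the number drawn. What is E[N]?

E[N | stage 1] = (1+3+5+9)/4 = 9/2.
E[N | stage 2] = (1+3+8+9)/4 = 21/4.
E[N | stage 3] = (2+7+13)/3 = 22/3.
By the law of total expectation,
E[N] = (1/3)·(9/2) + (1/3)·(21/4) + (1/3)·(22/3) = 205/36.

205/36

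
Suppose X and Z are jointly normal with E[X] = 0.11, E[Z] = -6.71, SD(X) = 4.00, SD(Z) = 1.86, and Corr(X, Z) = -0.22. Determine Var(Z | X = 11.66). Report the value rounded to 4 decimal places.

3.2922

The conditional variance in a bivariate normal is σ_Z²(1 − ρ²), independent of x.
Var(Z | X=11.66) = (1.86)²·(1 − (-0.22)²) = 3.4596·0.9516 = 3.2922.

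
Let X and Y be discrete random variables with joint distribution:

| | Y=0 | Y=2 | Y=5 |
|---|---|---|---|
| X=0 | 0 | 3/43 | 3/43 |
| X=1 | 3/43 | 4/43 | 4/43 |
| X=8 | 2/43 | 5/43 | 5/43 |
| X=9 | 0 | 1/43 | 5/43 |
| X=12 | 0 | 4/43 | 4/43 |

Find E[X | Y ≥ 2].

119/19

P(Y ≥ 2) = 38/43.
Summing X·P(X=x,Y=y) over the conditioning event gives 238/43.
E[X | Y ≥ 2] = (238/43) / (38/43) = 119/19.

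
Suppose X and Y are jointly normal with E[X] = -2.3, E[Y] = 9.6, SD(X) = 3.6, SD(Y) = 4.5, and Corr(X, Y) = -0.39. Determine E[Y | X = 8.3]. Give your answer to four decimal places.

E[Y | X=x] = μ_Y + ρ(σ_Y/σ_X)(x − μ_X) for jointly normal variables.
E[Y | X=8.3] = 9.6 + (-0.39)·(4.5/3.6)·(8.3 − (-2.3)) = 9.6 + (-0.4875)·(10.6) = 4.4325.

4.4325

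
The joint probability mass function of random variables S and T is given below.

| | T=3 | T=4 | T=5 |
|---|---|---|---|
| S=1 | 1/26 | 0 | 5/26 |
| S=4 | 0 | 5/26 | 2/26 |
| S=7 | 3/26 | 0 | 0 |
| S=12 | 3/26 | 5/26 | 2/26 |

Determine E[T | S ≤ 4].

58/13

P(S ≤ 4) = 1/2.
Σ T·P over the event = 3·(1/26) + 5·(5/26) + 4·(5/26) + 5·(2/26) = 29/13.
E[T | S ≤ 4] = (29/13) / (1/2) = 58/13.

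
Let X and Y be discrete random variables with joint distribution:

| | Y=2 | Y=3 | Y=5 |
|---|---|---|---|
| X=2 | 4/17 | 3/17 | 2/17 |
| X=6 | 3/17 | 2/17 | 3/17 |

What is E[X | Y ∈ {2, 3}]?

11/3

P(Y ∈ {2, 3}) = 12/17.
Σ X·P over the event = 2·(4/17) + 2·(3/17) + 6·(3/17) + 6·(2/17) = 44/17.
E[X | Y ∈ {2, 3}] = (44/17) / (12/17) = 11/3.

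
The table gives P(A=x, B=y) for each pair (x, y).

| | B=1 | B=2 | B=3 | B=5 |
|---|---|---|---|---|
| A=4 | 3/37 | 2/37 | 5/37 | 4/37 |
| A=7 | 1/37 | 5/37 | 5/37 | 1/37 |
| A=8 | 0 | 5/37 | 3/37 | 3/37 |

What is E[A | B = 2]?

83/12

P(B = 2) = 12/37.
Σ A·P over the event = 4·(2/37) + 7·(5/37) + 8·(5/37) = 83/37.
E[A | B = 2] = (83/37) / (12/37) = 83/12.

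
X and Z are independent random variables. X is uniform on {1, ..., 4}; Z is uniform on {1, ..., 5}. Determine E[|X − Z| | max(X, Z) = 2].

Outcomes with max(X, Z) = 2: (1,2), (2,1), (2,2), each with probability 1/20.
E[|X − Z| | max(X, Z) = 2] = (1 + 1 + 0) / 3 = 2/3.

2/3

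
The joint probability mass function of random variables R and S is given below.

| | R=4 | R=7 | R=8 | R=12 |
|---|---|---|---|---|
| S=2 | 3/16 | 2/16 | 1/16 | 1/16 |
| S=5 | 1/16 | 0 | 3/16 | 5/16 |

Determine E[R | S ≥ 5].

88/9

P(S ≥ 5) = 9/16.
Σ R·P over the event = 4·(1/16) + 8·(3/16) + 12·(5/16) = 11/2.
E[R | S ≥ 5] = (11/2) / (9/16) = 88/9.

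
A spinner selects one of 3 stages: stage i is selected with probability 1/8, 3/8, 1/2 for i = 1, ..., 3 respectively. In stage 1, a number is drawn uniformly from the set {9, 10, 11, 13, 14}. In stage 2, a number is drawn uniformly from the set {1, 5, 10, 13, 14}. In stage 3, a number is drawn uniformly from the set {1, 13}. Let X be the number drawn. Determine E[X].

E[X | stage 1] = (9+10+11+13+14)/5 = 57/5.
E[X | stage 2] = (1+5+10+13+14)/5 = 43/5.
E[X | stage 3] = (1+13)/2 = 7.
E[X] = (1/8)·(57/5) + (3/8)·(43/5) + (1/2)·(7) = 163/20.

163/20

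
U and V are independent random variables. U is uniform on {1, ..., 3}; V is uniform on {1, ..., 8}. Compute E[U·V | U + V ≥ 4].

P(U + V ≥ 4) = 7/8.
Summing UV·P(x,y) over outcomes with U + V ≥ 4 gives 211/24.
E[U·V | U + V ≥ 4] = (211/24) / (7/8) = 211/21.

211/21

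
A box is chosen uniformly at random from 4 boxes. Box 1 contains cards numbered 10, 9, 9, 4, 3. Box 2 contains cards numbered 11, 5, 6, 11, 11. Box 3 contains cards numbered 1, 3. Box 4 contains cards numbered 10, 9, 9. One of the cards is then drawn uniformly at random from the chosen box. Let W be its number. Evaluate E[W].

407/60

E[W | box 1] = (10+9+9+4+3)/5 = 7.
E[W | box 2] = (11+5+6+11+11)/5 = 44/5.
E[W | box 3] = (1+3)/2 = 2.
E[W | box 4] = (10+9+9)/3 = 28/3.
By the law of total expectation,
E[W] = (1/4)·(7) + (1/4)·(44/5) + (1/4)·(2) + (1/4)·(28/3) = 407/60.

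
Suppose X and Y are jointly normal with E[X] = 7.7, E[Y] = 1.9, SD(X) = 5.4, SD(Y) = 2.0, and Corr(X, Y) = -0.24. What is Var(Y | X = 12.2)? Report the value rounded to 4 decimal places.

Var(Y | X=x) = (1 − ρ²)·σ_Y².
Var(Y | X=12.2) = (2.0)²·(1 − (-0.24)²) = 4·0.9424 = 3.7696.

3.7696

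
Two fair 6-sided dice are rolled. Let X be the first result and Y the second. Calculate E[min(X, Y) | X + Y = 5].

Outcomes with X + Y = 5: (1,4), (2,3), (3,2), (4,1), each with probability 1/36.
E[min(X, Y) | X + Y = 5] = (1 + 2 + 2 + 1) / 4 = 3/2.

3/2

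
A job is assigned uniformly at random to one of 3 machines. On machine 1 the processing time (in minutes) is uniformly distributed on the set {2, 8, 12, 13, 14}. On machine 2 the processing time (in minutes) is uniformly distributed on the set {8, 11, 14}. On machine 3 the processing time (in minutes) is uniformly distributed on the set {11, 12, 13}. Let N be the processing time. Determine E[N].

164/15

E[N | machine 1] = (2+8+12+13+14)/5 = 49/5.
E[N | machine 2] = (8+11+14)/3 = 11.
E[N | machine 3] = (11+12+13)/3 = 12.
By the law of total expectation,
E[N] = (1/3)·(49/5) + (1/3)·(11) + (1/3)·(12) = 164/15.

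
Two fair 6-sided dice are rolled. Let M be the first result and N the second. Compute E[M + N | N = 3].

13/2

Outcomes with N = 3: (1,3), (2,3), (3,3), (4,3), (5,3), (6,3), each with probability 1/36.
E[M + N | N = 3] = (4 + 5 + 6 + 7 + 8 + 9) / 6 = 13/2.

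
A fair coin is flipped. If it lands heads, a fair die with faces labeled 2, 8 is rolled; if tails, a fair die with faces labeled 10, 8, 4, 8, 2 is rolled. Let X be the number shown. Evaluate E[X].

57/10

E[X | heads] = (2+8)/2 = 5.
E[X | tails] = (10+8+4+8+2)/5 = 32/5.
By the law of total expectation,
E[X] = (1/2)·(5) + (1/2)·(32/5) = 57/10.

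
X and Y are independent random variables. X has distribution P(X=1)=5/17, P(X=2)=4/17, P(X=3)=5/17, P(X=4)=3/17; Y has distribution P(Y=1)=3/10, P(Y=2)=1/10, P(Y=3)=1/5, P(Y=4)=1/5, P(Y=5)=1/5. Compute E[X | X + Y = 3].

P(X + Y = 3) = 1/10.
Summing X·P(x,y) over outcomes with X + Y = 3 gives 29/170.
E[X | X + Y = 3] = (29/170) / (1/10) = 29/17.

29/17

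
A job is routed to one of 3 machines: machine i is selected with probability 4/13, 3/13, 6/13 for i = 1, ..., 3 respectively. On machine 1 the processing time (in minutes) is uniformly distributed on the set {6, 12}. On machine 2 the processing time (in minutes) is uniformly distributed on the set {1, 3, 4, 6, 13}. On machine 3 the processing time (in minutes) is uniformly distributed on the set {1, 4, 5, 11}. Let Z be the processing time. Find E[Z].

837/130

E[Z | machine 1] = (6+12)/2 = 9.
E[Z | machine 2] = (1+3+4+6+13)/5 = 27/5.
E[Z | machine 3] = (1+4+5+11)/4 = 21/4.
E[Z] = (4/13)·(9) + (3/13)·(27/5) + (6/13)·(21/4) = 837/130.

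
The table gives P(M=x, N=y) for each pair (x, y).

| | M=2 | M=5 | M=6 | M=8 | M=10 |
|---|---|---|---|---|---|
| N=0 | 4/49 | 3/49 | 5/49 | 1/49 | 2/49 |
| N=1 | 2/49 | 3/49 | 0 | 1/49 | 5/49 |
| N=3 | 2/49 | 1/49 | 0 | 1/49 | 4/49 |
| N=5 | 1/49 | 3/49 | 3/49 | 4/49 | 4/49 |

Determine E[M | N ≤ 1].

P(N ≤ 1) = 26/49.
Summing M·P(M=x,N=y) over the conditioning event gives 158/49.
E[M | N ≤ 1] = (158/49) / (26/49) = 79/13.

79/13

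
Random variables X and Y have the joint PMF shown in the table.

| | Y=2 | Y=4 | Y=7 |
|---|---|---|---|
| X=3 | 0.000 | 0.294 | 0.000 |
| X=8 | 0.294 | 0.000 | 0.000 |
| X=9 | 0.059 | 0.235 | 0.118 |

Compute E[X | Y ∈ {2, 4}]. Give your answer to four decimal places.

P(Y ∈ {2, 4}) = 0.882.
Σ X·P over the event = 3·(0.294) + 8·(0.294) + 9·(0.059) + 9·(0.235) = 5.880.
E[X | Y ∈ {2, 4}] = (5.880) / (0.882) = 6.6667.

6.6667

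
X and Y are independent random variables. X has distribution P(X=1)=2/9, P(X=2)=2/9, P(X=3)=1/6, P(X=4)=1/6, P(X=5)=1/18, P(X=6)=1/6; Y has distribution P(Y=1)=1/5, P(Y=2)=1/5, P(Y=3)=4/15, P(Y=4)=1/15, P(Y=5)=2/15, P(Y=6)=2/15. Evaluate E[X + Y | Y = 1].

37/9

P(Y = 1) = 1/5.
Summing (X+Y)·P(x,y) over outcomes with Y = 1 gives 37/45.
E[X + Y | Y = 1] = (37/45) / (1/5) = 37/9.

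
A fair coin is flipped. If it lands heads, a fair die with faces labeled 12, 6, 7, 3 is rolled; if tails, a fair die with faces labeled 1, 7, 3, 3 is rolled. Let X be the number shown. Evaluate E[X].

E[X | heads] = (12+6+7+3)/4 = 7.
E[X | tails] = (1+7+3+3)/4 = 7/2.
By the law of total expectation,
E[X] = (1/2)·(7) + (1/2)·(7/2) = 21/4.

21/4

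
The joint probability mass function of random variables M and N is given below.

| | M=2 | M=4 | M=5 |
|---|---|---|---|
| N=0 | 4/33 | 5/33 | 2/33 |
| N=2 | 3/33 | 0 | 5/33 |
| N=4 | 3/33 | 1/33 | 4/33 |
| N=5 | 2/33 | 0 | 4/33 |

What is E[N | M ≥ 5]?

P(M ≥ 5) = 5/11.
Σ N·P over the event = 0·(2/33) + 2·(5/33) + 4·(4/33) + 5·(4/33) = 46/33.
E[N | M ≥ 5] = (46/33) / (5/11) = 46/15.

46/15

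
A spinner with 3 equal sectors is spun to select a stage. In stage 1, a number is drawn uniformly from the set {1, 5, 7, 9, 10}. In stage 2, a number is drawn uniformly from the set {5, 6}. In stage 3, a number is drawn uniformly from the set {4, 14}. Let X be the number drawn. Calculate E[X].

209/30

E[X | stage 1] = (1+5+7+9+10)/5 = 32/5.
E[X | stage 2] = (5+6)/2 = 11/2.
E[X | stage 3] = (4+14)/2 = 9.
By the law of total expectation,
E[X] = (1/3)·(32/5) + (1/3)·(11/2) + (1/3)·(9) = 209/30.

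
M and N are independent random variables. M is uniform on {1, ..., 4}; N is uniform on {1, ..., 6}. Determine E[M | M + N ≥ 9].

Outcomes with M + N ≥ 9: (3,6), (4,5), (4,6), each with probability 1/24.
E[M | M + N ≥ 9] = (3 + 4 + 4) / 3 = 11/3.

11/3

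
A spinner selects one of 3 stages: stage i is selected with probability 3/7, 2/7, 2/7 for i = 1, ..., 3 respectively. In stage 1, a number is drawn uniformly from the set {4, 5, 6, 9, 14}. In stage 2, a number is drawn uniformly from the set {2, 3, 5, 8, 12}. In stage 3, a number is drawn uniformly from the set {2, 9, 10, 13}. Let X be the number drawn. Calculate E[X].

37/5

E[X | stage 1] = (4+5+6+9+14)/5 = 38/5.
E[X | stage 2] = (2+3+5+8+12)/5 = 6.
E[X | stage 3] = (2+9+10+13)/4 = 17/2.
E[X] = (3/7)·(38/5) + (2/7)·(6) + (2/7)·(17/2) = 37/5.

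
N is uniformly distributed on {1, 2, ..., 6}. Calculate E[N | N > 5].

6

Given N > 5, N is equally likely to be any of {6}.
E[N | N > 5] = (6) / 1 = 6.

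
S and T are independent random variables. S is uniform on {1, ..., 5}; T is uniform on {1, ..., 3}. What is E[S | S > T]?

Outcomes with S > T: (2,1), (3,1), (3,2), (4,1), (4,2), (4,3), (5,1), (5,2), (5,3), each with probability 1/15.
E[S | S > T] = (2 + 3 + 3 + 4 + 4 + 4 + 5 + 5 + 5) / 9 = 35/9.

35/9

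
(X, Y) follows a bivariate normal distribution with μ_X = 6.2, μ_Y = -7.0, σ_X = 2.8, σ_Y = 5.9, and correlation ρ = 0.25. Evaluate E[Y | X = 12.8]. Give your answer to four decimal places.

E[Y | X=x] = μ_Y + ρ(σ_Y/σ_X)(x − μ_X) for jointly normal variables.
E[Y | X=12.8] = -7.0 + (0.25)·(5.9/2.8)·(12.8 − (6.2)) = -7.0 + (0.52679)·(6.6) = -3.5232.

-3.5232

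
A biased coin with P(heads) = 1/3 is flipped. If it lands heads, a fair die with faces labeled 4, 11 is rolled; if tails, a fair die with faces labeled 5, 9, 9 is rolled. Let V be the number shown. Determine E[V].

E[V | heads] = (4+11)/2 = 15/2.
E[V | tails] = (5+9+9)/3 = 23/3.
E[V] = (1/3)·(15/2) + (2/3)·(23/3) = 137/18.

137/18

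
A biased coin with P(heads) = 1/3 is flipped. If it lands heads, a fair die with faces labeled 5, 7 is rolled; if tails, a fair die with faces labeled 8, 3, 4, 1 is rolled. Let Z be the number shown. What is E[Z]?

E[Z | heads] = (5+7)/2 = 6.
E[Z | tails] = (8+3+4+1)/4 = 4.
By the law of total expectation,
E[Z] = (1/3)·(6) + (2/3)·(4) = 14/3.

14/3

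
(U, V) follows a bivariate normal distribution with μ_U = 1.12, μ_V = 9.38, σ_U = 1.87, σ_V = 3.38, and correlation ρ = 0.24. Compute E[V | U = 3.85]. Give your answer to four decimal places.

10.5643

The regression of V on U has slope ρ·σ_V/σ_U and passes through (μ_U, μ_V).
E[V | U=3.85] = 9.38 + (0.24)·(3.38/1.87)·(3.85 − (1.12)) = 9.38 + (0.4338)·(2.73) = 10.5643.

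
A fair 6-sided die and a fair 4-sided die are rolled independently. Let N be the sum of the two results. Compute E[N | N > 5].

P(N > 5) = 7/12.
Σ over the event: 6·1/6 + 7·1/6 + 8·1/8 + 9·1/12 + 10·1/24 = 13/3.
E[N | N > 5] = (13/3) / (7/12) = 52/7.

52/7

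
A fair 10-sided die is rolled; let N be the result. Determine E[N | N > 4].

15/2

Given N > 4, N is equally likely to be any of {5, 6, 7, 8, 9, 10}.
E[N | N > 4] = (5 + 6 + 7 + 8 + 9 + 10) / 6 = 15/2.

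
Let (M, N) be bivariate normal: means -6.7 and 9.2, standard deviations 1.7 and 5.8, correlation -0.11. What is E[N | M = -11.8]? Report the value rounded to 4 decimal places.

11.1140

E[N | M=x] = μ_N + ρ(σ_N/σ_M)(x − μ_M) for jointly normal variables.
E[N | M=-11.8] = 9.2 + (-0.11)·(5.8/1.7)·(-11.8 − (-6.7)) = 9.2 + (-0.37529)·(-5.1) = 11.1140.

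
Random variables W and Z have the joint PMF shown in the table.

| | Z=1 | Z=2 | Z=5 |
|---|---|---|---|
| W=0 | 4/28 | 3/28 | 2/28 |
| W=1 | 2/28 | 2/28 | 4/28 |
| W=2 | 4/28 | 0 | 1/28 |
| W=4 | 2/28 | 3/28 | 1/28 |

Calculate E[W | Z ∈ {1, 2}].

P(Z ∈ {1, 2}) = 5/7.
Σ W·P over the event = 0·(4/28) + 0·(3/28) + 1·(2/28) + 1·(2/28) + 2·(4/28) + 4·(2/28) + 4·(3/28) = 8/7.
E[W | Z ∈ {1, 2}] = (8/7) / (5/7) = 8/5.

8/5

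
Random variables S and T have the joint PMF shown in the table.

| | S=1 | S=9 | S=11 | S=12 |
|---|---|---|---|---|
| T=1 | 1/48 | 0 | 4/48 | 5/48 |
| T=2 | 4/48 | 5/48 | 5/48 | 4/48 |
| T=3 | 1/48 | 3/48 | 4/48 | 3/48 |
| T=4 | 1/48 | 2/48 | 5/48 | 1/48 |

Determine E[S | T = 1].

21/2

P(T = 1) = 5/24.
Summing S·P(S=x,T=y) over the conditioning event gives 35/16.
E[S | T = 1] = (35/16) / (5/24) = 21/2.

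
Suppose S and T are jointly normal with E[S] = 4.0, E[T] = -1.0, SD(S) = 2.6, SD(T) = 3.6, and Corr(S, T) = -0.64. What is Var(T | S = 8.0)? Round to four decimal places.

For a bivariate normal, Var(T | S=x) = σ_T²(1 − ρ²).
Var(T | S=8.0) = (3.6)²·(1 − (-0.64)²) = 12.96·0.5904 = 7.6516.

7.6516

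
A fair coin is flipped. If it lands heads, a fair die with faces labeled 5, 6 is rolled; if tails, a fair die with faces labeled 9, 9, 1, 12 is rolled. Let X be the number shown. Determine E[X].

53/8

E[X | heads] = (5+6)/2 = 11/2.
E[X | tails] = (9+9+1+12)/4 = 31/4.
E[X] = (1/2)·(11/2) + (1/2)·(31/4) = 53/8.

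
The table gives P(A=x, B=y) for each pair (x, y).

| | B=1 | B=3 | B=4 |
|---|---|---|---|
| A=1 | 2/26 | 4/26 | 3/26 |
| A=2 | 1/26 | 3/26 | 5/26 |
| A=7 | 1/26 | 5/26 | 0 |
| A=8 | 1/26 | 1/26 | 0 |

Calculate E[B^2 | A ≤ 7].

P(A ≤ 7) = 12/13.
Σ B^2·P over the event = 1·(2/26) + 9·(4/26) + 16·(3/26) + 1·(1/26) + 9·(3/26) + 16·(5/26) + 1·(1/26) + 9·(5/26) = 120/13.
E[B^2 | A ≤ 7] = (120/13) / (12/13) = 10.

10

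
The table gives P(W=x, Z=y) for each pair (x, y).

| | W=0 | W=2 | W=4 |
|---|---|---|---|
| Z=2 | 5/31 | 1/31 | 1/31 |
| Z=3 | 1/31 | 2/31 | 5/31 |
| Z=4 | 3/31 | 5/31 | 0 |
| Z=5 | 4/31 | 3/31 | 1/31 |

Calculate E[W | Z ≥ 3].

P(Z ≥ 3) = 24/31.
Σ W·P over the event = 0·(1/31) + 0·(3/31) + 0·(4/31) + 2·(2/31) + 2·(5/31) + 2·(3/31) + 4·(5/31) + 4·(1/31) = 44/31.
E[W | Z ≥ 3] = (44/31) / (24/31) = 11/6.

11/6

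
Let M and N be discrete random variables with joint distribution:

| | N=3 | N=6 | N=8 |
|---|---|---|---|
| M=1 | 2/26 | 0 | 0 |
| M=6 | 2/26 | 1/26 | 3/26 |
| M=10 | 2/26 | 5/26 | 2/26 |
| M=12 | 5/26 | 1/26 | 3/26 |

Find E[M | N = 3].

94/11

P(N = 3) = 11/26.
Σ M·P over the event = 1·(2/26) + 6·(2/26) + 10·(2/26) + 12·(5/26) = 47/13.
E[M | N = 3] = (47/13) / (11/26) = 94/11.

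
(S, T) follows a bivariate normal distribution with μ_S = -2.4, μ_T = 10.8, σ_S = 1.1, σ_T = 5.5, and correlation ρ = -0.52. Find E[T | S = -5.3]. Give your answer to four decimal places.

For a bivariate normal, E[T | S=x] = μ_T + ρ·(σ_T/σ_S)·(x − μ_S).
E[T | S=-5.3] = 10.8 + (-0.52)·(5.5/1.1)·(-5.3 − (-2.4)) = 10.8 + (-2.6)·(-2.9) = 18.3400.

18.3400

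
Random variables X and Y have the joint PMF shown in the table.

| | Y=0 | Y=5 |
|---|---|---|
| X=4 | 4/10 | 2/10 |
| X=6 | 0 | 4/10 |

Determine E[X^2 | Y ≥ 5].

88/3

P(Y ≥ 5) = 3/5.
Σ X^2·P over the event = 16·(2/10) + 36·(4/10) = 88/5.
E[X^2 | Y ≥ 5] = (88/5) / (3/5) = 88/3.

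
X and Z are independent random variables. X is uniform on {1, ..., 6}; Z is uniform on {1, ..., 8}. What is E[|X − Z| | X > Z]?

7/3

P(X > Z) = 5/16.
Summing |X−Z|·P(x,y) over outcomes with X > Z gives 35/48.
E[|X − Z| | X > Z] = (35/48) / (5/16) = 7/3.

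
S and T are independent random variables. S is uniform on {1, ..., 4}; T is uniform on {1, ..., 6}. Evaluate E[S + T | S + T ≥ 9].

Outcomes with S + T ≥ 9: (3,6), (4,5), (4,6), each with probability 1/24.
E[S + T | S + T ≥ 9] = (9 + 9 + 10) / 3 = 28/3.

28/3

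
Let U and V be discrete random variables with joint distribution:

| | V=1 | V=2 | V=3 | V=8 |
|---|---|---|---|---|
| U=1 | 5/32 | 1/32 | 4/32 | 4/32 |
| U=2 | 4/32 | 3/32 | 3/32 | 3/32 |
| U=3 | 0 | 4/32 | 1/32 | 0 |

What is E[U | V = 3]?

13/8

P(V = 3) = 1/4.
Σ U·P over the event = 1·(4/32) + 2·(3/32) + 3·(1/32) = 13/32.
E[U | V = 3] = (13/32) / (1/4) = 13/8.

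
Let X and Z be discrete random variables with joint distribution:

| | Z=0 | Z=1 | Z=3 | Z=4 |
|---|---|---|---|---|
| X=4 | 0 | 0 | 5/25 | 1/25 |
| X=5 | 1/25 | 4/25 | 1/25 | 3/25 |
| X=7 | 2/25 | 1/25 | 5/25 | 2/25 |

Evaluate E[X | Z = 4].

P(Z = 4) = 6/25.
Σ X·P over the event = 4·(1/25) + 5·(3/25) + 7·(2/25) = 33/25.
E[X | Z = 4] = (33/25) / (6/25) = 11/2.

11/2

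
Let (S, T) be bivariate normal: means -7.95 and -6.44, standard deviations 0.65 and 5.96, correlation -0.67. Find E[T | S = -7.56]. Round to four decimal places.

The regression of T on S has slope ρ·σ_T/σ_S and passes through (μ_S, μ_T).
E[T | S=-7.56] = -6.44 + (-0.67)·(5.96/0.65)·(-7.56 − (-7.95)) = -6.44 + (-6.1434)·(0.39) = -8.8359.

-8.8359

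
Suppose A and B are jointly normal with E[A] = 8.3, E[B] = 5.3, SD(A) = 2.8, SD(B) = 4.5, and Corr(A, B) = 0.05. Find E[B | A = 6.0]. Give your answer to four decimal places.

5.1152

The regression of B on A has slope ρ·σ_B/σ_A and passes through (μ_A, μ_B).
E[B | A=6.0] = 5.3 + (0.05)·(4.5/2.8)·(6.0 − (8.3)) = 5.3 + (0.080357)·(-2.3) = 5.1152.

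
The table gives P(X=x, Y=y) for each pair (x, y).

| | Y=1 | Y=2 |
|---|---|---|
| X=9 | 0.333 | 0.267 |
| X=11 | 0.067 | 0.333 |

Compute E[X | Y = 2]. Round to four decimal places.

10.1100

P(Y = 2) = 0.600.
Σ X·P over the event = 9·(0.267) + 11·(0.333) = 6.066.
E[X | Y = 2] = (6.066) / (0.600) = 10.1100.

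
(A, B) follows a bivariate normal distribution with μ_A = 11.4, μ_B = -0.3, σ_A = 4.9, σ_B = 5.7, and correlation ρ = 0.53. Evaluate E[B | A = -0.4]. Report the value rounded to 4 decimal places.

-7.5751

E[B | A=x] = μ_B + ρ(σ_B/σ_A)(x − μ_A) for jointly normal variables.
E[B | A=-0.4] = -0.3 + (0.53)·(5.7/4.9)·(-0.4 − (11.4)) = -0.3 + (0.61653)·(-11.8) = -7.5751.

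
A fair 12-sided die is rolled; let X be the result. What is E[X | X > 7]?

Given X > 7, X is equally likely to be any of {8, 9, 10, 11, 12}.
E[X | X > 7] = (8 + 9 + 10 + 11 + 12) / 5 = 10.

10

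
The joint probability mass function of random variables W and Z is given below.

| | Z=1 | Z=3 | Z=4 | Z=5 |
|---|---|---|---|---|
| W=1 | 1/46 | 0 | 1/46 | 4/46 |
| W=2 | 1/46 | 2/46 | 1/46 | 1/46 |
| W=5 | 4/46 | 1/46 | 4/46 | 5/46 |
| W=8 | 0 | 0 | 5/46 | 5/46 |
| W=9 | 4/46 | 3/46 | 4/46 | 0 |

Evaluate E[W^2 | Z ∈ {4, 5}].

601/15

P(Z ∈ {4, 5}) = 15/23.
Summing W^2·P(W=x,Z=y) over the conditioning event gives 601/23.
E[W^2 | Z ∈ {4, 5}] = (601/23) / (15/23) = 601/15.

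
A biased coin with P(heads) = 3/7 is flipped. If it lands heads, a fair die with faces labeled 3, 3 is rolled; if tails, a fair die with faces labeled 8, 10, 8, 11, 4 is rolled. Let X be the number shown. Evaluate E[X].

209/35

E[X | heads] = (3+3)/2 = 3.
E[X | tails] = (8+10+8+11+4)/5 = 41/5.
E[X] = (3/7)·(3) + (4/7)·(41/5) = 209/35.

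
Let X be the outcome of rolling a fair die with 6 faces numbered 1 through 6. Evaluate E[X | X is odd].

3

Given X is odd, X is equally likely to be any of {1, 3, 5}.
E[X | X is odd] = (1 + 3 + 5) / 3 = 3.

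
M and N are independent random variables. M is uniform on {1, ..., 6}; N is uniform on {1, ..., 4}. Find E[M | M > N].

32/7

P(M > N) = 7/12.
Summing M·P(x,y) over outcomes with M > N gives 8/3.
E[M | M > N] = (8/3) / (7/12) = 32/7.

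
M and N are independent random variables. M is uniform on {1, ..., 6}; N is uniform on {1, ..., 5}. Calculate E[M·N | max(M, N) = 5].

Outcomes with max(M, N) = 5: (1,5), (2,5), (3,5), (4,5), (5,1), (5,2), (5,3), (5,4), (5,5), each with probability 1/30.
E[M·N | max(M, N) = 5] = (5 + 10 + 15 + 20 + 5 + 10 + 15 + 20 + 25) / 9 = 125/9.

125/9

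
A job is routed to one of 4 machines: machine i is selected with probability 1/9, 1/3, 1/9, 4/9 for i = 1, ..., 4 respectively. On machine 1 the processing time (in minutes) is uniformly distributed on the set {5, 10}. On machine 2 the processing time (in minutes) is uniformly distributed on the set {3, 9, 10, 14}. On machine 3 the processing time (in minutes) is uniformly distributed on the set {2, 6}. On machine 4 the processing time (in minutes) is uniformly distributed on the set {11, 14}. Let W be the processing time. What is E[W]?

E[W | machine 1] = (5+10)/2 = 15/2.
E[W | machine 2] = (3+9+10+14)/4 = 9.
E[W | machine 3] = (2+6)/2 = 4.
E[W | machine 4] = (11+14)/2 = 25/2.
By the law of total expectation,
E[W] = (1/9)·(15/2) + (1/3)·(9) + (1/9)·(4) + (4/9)·(25/2) = 59/6.

59/6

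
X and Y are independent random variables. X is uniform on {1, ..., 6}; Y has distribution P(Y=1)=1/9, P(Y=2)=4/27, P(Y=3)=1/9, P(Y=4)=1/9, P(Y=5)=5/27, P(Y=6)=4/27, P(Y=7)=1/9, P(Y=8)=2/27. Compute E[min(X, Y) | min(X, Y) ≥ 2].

P(min(X, Y) ≥ 2) = 20/27.
Summing min(X,Y)·P(x,y) over outcomes with min(X, Y) ≥ 2 gives 68/27.
E[min(X, Y) | min(X, Y) ≥ 2] = (68/27) / (20/27) = 17/5.

17/5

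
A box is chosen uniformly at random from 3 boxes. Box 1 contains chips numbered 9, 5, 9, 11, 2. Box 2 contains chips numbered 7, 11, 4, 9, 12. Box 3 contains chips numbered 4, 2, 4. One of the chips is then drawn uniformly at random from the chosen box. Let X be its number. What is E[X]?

E[X | box 1] = (9+5+9+11+2)/5 = 36/5.
E[X | box 2] = (7+11+4+9+12)/5 = 43/5.
E[X | box 3] = (4+2+4)/3 = 10/3.
By the law of total expectation,
E[X] = (1/3)·(36/5) + (1/3)·(43/5) + (1/3)·(10/3) = 287/45.

287/45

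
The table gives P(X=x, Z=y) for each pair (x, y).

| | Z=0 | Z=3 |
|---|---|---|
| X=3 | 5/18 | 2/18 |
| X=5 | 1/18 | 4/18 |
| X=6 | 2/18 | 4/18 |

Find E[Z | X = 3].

P(X = 3) = 7/18.
Σ Z·P over the event = 0·(5/18) + 3·(2/18) = 1/3.
E[Z | X = 3] = (1/3) / (7/18) = 6/7.

6/7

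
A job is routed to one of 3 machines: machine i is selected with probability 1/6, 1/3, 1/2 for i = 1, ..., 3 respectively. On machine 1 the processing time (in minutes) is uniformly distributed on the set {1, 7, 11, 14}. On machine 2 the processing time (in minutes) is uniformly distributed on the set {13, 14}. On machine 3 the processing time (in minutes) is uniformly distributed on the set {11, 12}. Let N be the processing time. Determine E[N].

E[N | machine 1] = (1+7+11+14)/4 = 33/4.
E[N | machine 2] = (13+14)/2 = 27/2.
E[N | machine 3] = (11+12)/2 = 23/2.
E[N] = (1/6)·(33/4) + (1/3)·(27/2) + (1/2)·(23/2) = 93/8.

93/8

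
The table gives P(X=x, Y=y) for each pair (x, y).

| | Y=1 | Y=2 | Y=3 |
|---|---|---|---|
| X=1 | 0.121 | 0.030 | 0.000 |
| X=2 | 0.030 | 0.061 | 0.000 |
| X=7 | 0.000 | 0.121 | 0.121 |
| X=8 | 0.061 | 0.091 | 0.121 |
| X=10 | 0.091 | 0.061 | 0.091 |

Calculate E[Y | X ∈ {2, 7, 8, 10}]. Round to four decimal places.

P(X ∈ {2, 7, 8, 10}) = 0.849.
Summing Y·P(X=x,Y=y) over the conditioning event gives 1.849.
E[Y | X ∈ {2, 7, 8, 10}] = (1.849) / (0.849) = 2.1779.

2.1779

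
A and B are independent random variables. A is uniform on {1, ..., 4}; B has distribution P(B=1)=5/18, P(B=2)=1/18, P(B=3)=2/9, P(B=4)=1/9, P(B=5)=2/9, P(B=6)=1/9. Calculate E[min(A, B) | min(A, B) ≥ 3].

10/3

P(min(A, B) ≥ 3) = 1/3.
Summing min(A,B)·P(x,y) over outcomes with min(A, B) ≥ 3 gives 10/9.
E[min(A, B) | min(A, B) ≥ 3] = (10/9) / (1/3) = 10/3.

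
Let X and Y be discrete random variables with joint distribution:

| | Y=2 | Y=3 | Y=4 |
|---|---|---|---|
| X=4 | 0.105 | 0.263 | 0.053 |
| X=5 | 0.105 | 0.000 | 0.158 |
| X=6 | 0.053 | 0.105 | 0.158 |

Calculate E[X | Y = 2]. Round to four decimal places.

P(Y = 2) = 0.263.
Σ X·P over the event = 4·(0.105) + 5·(0.105) + 6·(0.053) = 1.263.
E[X | Y = 2] = (1.263) / (0.263) = 4.8023.

4.8023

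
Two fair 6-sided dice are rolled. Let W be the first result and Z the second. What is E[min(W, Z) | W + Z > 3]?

8/3

P(W + Z > 3) = 11/12.
Summing min(W,Z)·P(x,y) over outcomes with W + Z > 3 gives 22/9.
E[min(W, Z) | W + Z > 3] = (22/9) / (11/12) = 8/3.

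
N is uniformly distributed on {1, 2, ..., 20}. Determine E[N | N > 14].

Given N > 14, N is equally likely to be any of {15, 16, 17, 18, 19, 20}.
E[N | N > 14] = (15 + 16 + 17 + 18 + 19 + 20) / 6 = 35/2.

35/2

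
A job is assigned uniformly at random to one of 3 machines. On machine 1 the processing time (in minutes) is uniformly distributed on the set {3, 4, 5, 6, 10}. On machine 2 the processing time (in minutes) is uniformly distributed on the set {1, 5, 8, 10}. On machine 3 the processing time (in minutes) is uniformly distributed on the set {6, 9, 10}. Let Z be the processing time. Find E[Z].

299/45

E[Z | machine 1] = (3+4+5+6+10)/5 = 28/5.
E[Z | machine 2] = (1+5+8+10)/4 = 6.
E[Z | machine 3] = (6+9+10)/3 = 25/3.
By the law of total expectation,
E[Z] = (1/3)·(28/5) + (1/3)·(6) + (1/3)·(25/3) = 299/45.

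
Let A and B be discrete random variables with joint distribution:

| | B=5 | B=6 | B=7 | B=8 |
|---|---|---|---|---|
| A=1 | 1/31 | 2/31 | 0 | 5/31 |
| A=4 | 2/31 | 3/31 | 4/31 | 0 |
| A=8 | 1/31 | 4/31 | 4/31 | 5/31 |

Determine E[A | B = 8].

P(B = 8) = 10/31.
Σ A·P over the event = 1·(5/31) + 8·(5/31) = 45/31.
E[A | B = 8] = (45/31) / (10/31) = 9/2.

9/2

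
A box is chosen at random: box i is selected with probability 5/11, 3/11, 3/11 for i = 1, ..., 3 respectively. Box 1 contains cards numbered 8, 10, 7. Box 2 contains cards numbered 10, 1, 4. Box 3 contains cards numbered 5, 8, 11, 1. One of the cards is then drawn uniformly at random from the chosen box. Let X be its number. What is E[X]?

E[X | box 1] = (8+10+7)/3 = 25/3.
E[X | box 2] = (10+1+4)/3 = 5.
E[X | box 3] = (5+8+11+1)/4 = 25/4.
By the law of total expectation,
E[X] = (5/11)·(25/3) + (3/11)·(5) + (3/11)·(25/4) = 905/132.

905/132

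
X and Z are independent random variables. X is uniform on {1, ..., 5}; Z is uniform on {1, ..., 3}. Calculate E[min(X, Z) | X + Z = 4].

4/3

P(X + Z = 4) = 1/5.
Summing min(X,Z)·P(x,y) over outcomes with X + Z = 4 gives 4/15.
E[min(X, Z) | X + Z = 4] = (4/15) / (1/5) = 4/3.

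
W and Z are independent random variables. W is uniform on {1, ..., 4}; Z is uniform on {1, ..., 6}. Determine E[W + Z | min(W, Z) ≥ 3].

P(min(W, Z) ≥ 3) = 1/3.
Summing (W+Z)·P(x,y) over outcomes with min(W, Z) ≥ 3 gives 8/3.
E[W + Z | min(W, Z) ≥ 3] = (8/3) / (1/3) = 8.

8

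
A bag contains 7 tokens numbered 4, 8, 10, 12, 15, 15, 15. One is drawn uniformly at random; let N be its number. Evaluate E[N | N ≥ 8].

25/2

P(N ≥ 8) = 6/7.
Σ over the event: 8·1/7 + 10·1/7 + 12·1/7 + 15·3/7 = 75/7.
E[N | N ≥ 8] = (75/7) / (6/7) = 25/2.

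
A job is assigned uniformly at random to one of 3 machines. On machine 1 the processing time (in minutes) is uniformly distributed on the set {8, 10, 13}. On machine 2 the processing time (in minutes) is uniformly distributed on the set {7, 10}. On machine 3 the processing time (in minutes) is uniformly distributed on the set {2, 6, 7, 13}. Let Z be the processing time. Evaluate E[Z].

155/18

E[Z | machine 1] = (8+10+13)/3 = 31/3.
E[Z | machine 2] = (7+10)/2 = 17/2.
E[Z | machine 3] = (2+6+7+13)/4 = 7.
E[Z] = (1/3)·(31/3) + (1/3)·(17/2) + (1/3)·(7) = 155/18.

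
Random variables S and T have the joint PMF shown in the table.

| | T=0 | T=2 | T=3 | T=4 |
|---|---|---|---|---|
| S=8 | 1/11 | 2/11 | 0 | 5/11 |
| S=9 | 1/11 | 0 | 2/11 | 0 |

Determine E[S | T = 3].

P(T = 3) = 2/11.
Σ S·P over the event = 9·(2/11) = 18/11.
E[S | T = 3] = (18/11) / (2/11) = 9.

9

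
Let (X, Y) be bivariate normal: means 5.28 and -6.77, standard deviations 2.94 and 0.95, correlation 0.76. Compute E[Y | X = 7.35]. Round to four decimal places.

-6.2617

The regression of Y on X has slope ρ·σ_Y/σ_X and passes through (μ_X, μ_Y).
E[Y | X=7.35] = -6.77 + (0.76)·(0.95/2.94)·(7.35 − (5.28)) = -6.77 + (0.245578)·(2.07) = -6.2617.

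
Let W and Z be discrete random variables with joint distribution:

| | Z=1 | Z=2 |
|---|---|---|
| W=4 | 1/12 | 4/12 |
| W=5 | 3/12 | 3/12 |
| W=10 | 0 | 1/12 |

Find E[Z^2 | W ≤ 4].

P(W ≤ 4) = 5/12.
Σ Z^2·P over the event = 1·(1/12) + 4·(4/12) = 17/12.
E[Z^2 | W ≤ 4] = (17/12) / (5/12) = 17/5.

17/5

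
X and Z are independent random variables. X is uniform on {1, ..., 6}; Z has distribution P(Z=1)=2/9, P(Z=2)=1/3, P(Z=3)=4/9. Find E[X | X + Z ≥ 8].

62/11

P(X + Z ≥ 8) = 11/54.
Summing X·P(x,y) over outcomes with X + Z ≥ 8 gives 31/27.
E[X | X + Z ≥ 8] = (31/27) / (11/54) = 62/11.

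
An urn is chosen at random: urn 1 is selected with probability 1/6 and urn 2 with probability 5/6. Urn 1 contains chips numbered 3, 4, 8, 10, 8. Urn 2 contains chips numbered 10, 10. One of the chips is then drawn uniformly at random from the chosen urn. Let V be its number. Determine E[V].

283/30

E[V | urn 1] = (3+4+8+10+8)/5 = 33/5.
E[V | urn 2] = (10+10)/2 = 10.
By the law of total expectation,
E[V] = (1/6)·(33/5) + (5/6)·(10) = 283/30.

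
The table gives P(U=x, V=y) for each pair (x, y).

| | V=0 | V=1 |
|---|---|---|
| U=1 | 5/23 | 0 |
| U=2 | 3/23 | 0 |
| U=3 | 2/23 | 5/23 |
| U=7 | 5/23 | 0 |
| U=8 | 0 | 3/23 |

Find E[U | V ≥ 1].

P(V ≥ 1) = 8/23.
Σ U·P over the event = 3·(5/23) + 8·(3/23) = 39/23.
E[U | V ≥ 1] = (39/23) / (8/23) = 39/8.

39/8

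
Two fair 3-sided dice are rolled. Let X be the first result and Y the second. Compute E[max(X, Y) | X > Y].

8/3

Outcomes with X > Y: (2,1), (3,1), (3,2), each with probability 1/9.
E[max(X, Y) | X > Y] = (2 + 3 + 3) / 3 = 8/3.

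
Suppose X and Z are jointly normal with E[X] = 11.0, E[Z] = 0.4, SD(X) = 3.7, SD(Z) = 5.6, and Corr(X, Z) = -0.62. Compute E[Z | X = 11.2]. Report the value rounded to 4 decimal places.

For a bivariate normal, E[Z | X=x] = μ_Z + ρ·(σ_Z/σ_X)·(x − μ_X).
E[Z | X=11.2] = 0.4 + (-0.62)·(5.6/3.7)·(11.2 − (11.0)) = 0.4 + (-0.93838)·(0.2) = 0.2123.

0.2123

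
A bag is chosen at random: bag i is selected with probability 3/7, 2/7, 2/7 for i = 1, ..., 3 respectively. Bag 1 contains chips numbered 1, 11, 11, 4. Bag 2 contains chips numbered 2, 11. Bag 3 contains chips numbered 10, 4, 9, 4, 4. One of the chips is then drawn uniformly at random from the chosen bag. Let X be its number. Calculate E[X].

913/140

E[X | bag 1] = (1+11+11+4)/4 = 27/4.
E[X | bag 2] = (2+11)/2 = 13/2.
E[X | bag 3] = (10+4+9+4+4)/5 = 31/5.
E[X] = (3/7)·(27/4) + (2/7)·(13/2) + (2/7)·(31/5) = 913/140.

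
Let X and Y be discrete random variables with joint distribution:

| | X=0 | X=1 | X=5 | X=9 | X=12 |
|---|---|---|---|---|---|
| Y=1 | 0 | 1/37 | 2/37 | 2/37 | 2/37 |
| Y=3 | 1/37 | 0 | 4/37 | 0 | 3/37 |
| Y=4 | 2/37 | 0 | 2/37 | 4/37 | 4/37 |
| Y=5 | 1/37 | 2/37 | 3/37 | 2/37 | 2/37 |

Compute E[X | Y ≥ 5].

P(Y ≥ 5) = 10/37.
Summing X·P(X=x,Y=y) over the conditioning event gives 59/37.
E[X | Y ≥ 5] = (59/37) / (10/37) = 59/10.

59/10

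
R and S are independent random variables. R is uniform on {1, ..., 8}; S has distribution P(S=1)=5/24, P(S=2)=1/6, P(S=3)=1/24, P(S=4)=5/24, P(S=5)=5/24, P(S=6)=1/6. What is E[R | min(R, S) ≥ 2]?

5

P(min(R, S) ≥ 2) = 133/192.
Summing R·P(x,y) over outcomes with min(R, S) ≥ 2 gives 665/192.
E[R | min(R, S) ≥ 2] = (665/192) / (133/192) = 5.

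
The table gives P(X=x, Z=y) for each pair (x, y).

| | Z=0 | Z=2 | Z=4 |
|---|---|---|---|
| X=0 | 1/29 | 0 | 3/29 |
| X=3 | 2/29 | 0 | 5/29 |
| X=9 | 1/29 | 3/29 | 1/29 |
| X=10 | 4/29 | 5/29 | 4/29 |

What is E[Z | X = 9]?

P(X = 9) = 5/29.
Summing Z·P(X=x,Z=y) over the conditioning event gives 10/29.
E[Z | X = 9] = (10/29) / (5/29) = 2.

2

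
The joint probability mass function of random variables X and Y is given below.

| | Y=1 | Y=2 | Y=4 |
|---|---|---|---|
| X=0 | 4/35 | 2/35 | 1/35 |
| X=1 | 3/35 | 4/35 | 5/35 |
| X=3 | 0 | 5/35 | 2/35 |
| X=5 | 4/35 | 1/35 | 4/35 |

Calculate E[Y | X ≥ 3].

5/2

P(X ≥ 3) = 16/35.
Summing Y·P(X=x,Y=y) over the conditioning event gives 8/7.
E[Y | X ≥ 3] = (8/7) / (16/35) = 5/2.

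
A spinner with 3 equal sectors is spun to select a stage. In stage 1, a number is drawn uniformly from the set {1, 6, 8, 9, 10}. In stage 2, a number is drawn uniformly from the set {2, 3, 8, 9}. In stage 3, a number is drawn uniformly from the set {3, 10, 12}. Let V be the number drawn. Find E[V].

619/90

E[V | stage 1] = (1+6+8+9+10)/5 = 34/5.
E[V | stage 2] = (2+3+8+9)/4 = 11/2.
E[V | stage 3] = (3+10+12)/3 = 25/3.
By the law of total expectation,
E[V] = (1/3)·(34/5) + (1/3)·(11/2) + (1/3)·(25/3) = 619/90.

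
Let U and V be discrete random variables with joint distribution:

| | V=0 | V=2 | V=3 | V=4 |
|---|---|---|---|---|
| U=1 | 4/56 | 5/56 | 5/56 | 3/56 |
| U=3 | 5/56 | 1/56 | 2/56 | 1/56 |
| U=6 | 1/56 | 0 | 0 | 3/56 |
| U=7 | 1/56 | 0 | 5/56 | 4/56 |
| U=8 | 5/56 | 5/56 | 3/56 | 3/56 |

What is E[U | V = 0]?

9/2

P(V = 0) = 2/7.
Σ U·P over the event = 1·(4/56) + 3·(5/56) + 6·(1/56) + 7·(1/56) + 8·(5/56) = 9/7.
E[U | V = 0] = (9/7) / (2/7) = 9/2.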